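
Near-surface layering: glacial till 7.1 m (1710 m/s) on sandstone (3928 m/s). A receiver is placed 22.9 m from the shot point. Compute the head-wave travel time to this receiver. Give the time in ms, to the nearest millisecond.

θ_c = arcsin(V₁/V₂) = arcsin(1710/3928) = 25.81°, cos θ_c = 0.9003.
Intercept time tᵢ = 2h cos θ_c / V₁ = 2·7.1·0.9003/1710 = 0.00748 s.
t = x/V₂ + tᵢ = 22.9/3928 + 0.00748 = 0.01331 s.

13 ms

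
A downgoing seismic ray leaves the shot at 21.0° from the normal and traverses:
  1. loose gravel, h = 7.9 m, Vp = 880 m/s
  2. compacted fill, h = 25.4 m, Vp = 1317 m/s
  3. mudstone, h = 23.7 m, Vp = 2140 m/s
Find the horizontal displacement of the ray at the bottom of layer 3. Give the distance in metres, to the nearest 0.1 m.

61.3 m

p = sin θ₁/V₁ = sin 21.0°/880 = 4.0724e-04 s/m is conserved through the stack.
Layer 1: θ = 21.00°; offset = 7.9·tan 21.00° = 3.033 m.
Layer 2: sin θ = p·1317 = 0.5363 → θ = 32.43°; offset = 25.4·tan 32.43° = 16.141 m.
Layer 3: sin θ = p·2140 = 0.8715 → θ = 60.63°; offset = 23.7·tan 60.63° = 42.115 m.
Summing the layer offsets gives 61.288 m.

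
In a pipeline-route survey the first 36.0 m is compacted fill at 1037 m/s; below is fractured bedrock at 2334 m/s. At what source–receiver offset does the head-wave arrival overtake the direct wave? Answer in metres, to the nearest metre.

x_cross = 2h·√((V₂+V₁)/(V₂−V₁)).
(V₂+V₁)/(V₂−V₁) = (2334+1037)/(2334−1037) = 2.5991; √ = 1.6122.
x_cross = 2·36.0·1.6122 = 116.08 m.

116 m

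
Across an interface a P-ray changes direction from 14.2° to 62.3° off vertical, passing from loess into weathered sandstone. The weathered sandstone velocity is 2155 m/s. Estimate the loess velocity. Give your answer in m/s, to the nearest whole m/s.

sin 14.2° = 0.2453; sin 62.3° = 0.8854.
V₁ = V₂·(sin θ₁/sin θ₂) = 2155·(0.2453/0.8854) = 597.06 m/s.

597 m/s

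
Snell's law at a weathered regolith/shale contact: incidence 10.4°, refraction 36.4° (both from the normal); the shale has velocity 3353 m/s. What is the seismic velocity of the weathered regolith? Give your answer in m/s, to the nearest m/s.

sin 10.4° = 0.1805; sin 36.4° = 0.5934.
V₁ = V₂·(sin θ₁/sin θ₂) = 3353·(0.1805/0.5934) = 1019.99 m/s.

1020 m/s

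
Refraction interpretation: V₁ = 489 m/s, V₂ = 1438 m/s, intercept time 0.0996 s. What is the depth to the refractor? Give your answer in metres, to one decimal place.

θ_c = arcsin(489/1438) = 19.88°; cos θ_c = 0.9404.
tᵢ = 2h cos θ_c/V₁ ⇒ h = tᵢ·V₁/(2 cos θ_c) = 0.0996·489/(2·0.9404) = 25.90 m.

25.9 m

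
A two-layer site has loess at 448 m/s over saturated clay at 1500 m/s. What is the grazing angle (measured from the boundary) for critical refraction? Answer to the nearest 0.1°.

72.6°

At critical incidence the refracted ray runs along the interface (θ₂ = 90°), so sin θ_c = V₁/V₂.
θ_c = arcsin(448/1500) = arcsin 0.2987 = 17.38°.
Measured from the interface: 90° − 17.38° = 72.62°.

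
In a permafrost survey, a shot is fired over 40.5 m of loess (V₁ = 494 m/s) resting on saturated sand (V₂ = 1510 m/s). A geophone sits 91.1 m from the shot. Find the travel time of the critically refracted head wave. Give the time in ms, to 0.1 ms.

215.3 ms

θ_c = arcsin(V₁/V₂) = arcsin(494/1510) = 19.10°, cos θ_c = 0.9450.
Intercept time tᵢ = 2h cos θ_c / V₁ = 2·40.5·0.9450/494 = 0.15494 s.
t = x/V₂ + tᵢ = 91.1/1510 + 0.15494 = 0.21528 s.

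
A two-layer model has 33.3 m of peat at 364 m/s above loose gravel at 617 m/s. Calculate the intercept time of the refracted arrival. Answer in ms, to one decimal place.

147.7 ms

θ_c = arcsin(V₁/V₂) = arcsin(364/617) = 36.15°; cos θ_c = 0.8074.
tᵢ = 2h·cos θ_c / V₁ = 2·33.3·0.8074 / 364 = 0.14773 s.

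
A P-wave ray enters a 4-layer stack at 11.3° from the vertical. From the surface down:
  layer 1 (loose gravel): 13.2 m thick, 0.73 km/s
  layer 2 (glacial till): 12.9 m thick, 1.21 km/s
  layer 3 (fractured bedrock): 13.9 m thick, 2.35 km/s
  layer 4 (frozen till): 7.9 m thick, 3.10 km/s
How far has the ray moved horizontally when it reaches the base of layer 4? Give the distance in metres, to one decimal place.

30.2 m

Apply Snell's law at each interface; in layer i the horizontal offset is hᵢ·tan θᵢ.
Layer 1: θ = 11.30°; offset = 13.2·tan 11.30° = 2.638 m.
Layer 2: sin θ = 1.21·sin 11.3°/0.73 = 0.3248, θ = 18.95°; offset = 12.9·tan 18.95° = 4.430 m.
Layer 3: sin θ = 2.35·sin 11.3°/0.73 = 0.6308, θ = 39.11°; offset = 13.9·tan 39.11° = 11.299 m.
Layer 4: sin θ = 3.10·sin 11.3°/0.73 = 0.8321, θ = 56.32°; offset = 7.9·tan 56.32° = 11.852 m.
Summing the layer offsets gives 30.219 m.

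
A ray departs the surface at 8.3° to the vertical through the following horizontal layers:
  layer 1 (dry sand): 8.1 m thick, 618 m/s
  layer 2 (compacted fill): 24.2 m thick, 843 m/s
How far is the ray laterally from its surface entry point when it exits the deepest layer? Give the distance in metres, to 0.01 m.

6.04 m

Ray parameter p = sin 8.3° / 618 m/s = 2.3359e-04 s/m.
Layer 1: θ = 8.30°; offset = 8.1·tan 8.30° = 1.1817 m.
Layer 2: sin θ = p·843 = 0.1969 → θ = 11.36°; offset = 24.2·tan 11.36° = 4.8605 m.
Summing the layer offsets gives 6.0421 m.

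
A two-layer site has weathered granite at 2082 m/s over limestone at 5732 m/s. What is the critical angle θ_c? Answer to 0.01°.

21.30°

Critical incidence: sin θ_c = V₁/V₂ = 2082/5732 = 0.3632.
θ_c = arcsin 0.3632 = 21.30°.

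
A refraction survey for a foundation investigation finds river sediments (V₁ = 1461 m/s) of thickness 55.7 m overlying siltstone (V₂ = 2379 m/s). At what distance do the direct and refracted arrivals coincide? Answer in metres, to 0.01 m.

x_cross = 2h·√((V₂+V₁)/(V₂−V₁)).
(V₂+V₁)/(V₂−V₁) = (2379+1461)/(2379−1461) = 4.1830; √ = 2.0452.
x_cross = 2·55.7·2.0452 = 227.84 m.

227.84 m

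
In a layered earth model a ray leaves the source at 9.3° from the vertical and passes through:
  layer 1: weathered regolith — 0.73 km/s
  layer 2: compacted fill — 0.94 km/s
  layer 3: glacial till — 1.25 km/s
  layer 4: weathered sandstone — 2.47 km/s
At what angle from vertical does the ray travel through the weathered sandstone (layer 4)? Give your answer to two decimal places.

Ray parameter p = sin 9.3° / 0.73 = 2.2138e-01 s/km.
sin θ_4 = p·V_4 = 2.2138e-01 × 2.47 = 0.5468.
θ_4 = arcsin 0.5468 = 33.15°.

33.15°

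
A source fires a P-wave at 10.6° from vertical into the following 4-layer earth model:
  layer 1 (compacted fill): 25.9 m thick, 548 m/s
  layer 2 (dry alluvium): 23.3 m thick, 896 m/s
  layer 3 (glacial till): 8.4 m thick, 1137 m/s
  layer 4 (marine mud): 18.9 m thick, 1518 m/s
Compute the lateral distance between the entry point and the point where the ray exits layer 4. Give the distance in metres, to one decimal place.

Ray parameter p = sin 10.6° / 548 m/s = 3.3568e-04 s/m.
Layer 1: θ = 10.60°; offset = 25.9·tan 10.60° = 4.847 m.
Layer 2: sin θ = p·896 = 0.3008 → θ = 17.50°; offset = 23.3·tan 17.50° = 7.348 m.
Layer 3: sin θ = p·1137 = 0.3817 → θ = 22.44°; offset = 8.4·tan 22.44° = 3.469 m.
Layer 4: sin θ = p·1518 = 0.5096 → θ = 30.63°; offset = 18.9·tan 30.63° = 11.193 m.
Summing the layer offsets gives 26.856 m.

26.9 m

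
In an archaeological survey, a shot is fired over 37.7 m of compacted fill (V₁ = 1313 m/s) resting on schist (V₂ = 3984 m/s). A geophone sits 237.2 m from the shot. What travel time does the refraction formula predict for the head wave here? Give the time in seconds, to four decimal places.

0.1138 s

θ_c = arcsin(V₁/V₂) = arcsin(1313/3984) = 19.24°, cos θ_c = 0.9441.
Intercept time tᵢ = 2h cos θ_c / V₁ = 2·37.7·0.9441/1313 = 0.05422 s.
t = x/V₂ + tᵢ = 237.2/3984 + 0.05422 = 0.11376 s.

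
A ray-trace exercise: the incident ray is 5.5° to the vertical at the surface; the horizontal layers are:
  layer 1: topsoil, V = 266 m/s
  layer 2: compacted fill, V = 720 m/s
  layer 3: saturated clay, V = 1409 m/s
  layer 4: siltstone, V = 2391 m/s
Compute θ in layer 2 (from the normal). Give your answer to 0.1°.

Ray parameter p = sin 5.5° / 266 = 3.6032e-04 s/m.
sin θ_2 = p·V_2 = 3.6032e-04 × 720 = 0.2594.
θ_2 = arcsin 0.2594 = 15.04°.

15.0°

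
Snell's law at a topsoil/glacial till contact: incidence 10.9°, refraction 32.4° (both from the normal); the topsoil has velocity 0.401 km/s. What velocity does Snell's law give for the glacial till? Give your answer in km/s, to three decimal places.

1.136 km/s

sin 10.9° = 0.1891; sin 32.4° = 0.5358.
V₂ = V₁·(sin θ₂/sin θ₁) = 0.401·(0.5358/0.1891) = 1.136 km/s.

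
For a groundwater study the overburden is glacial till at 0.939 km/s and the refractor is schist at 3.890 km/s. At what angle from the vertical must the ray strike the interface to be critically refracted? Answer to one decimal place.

14.0°

At critical incidence the refracted ray runs along the interface (θ₂ = 90°), so sin θ_c = V₁/V₂.
θ_c = arcsin(0.939/3.890) = arcsin 0.2414 = 13.97°.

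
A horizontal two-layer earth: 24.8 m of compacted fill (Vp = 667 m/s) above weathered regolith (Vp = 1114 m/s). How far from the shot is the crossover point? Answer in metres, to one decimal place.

99.0 m

θ_c = arcsin(667/1114) = 36.78°, so cos θ_c = 0.8009 and tᵢ = 2h cos θ_c/V₁ = 0.0596 s.
At crossover x/V₁ = x/V₂ + tᵢ ⇒ x = tᵢ/(1/V₁ − 1/V₂) = 0.05956/(1.4993e-03 − 8.9767e-04) = 99.01 m.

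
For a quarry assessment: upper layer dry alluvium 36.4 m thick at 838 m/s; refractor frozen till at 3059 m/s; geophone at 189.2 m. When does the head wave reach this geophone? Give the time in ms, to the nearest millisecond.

t = x/V₂ + 2h·√(V₂²−V₁²)/(V₁V₂).
√(V₂²−V₁²) = √(3059²−838²) = 2942.0 m/s; delay term = 2·36.4·2942.0/(838·3059) = 0.08355 s.
t = 189.2/3059 + 0.08355 = 0.14540 s.

145 ms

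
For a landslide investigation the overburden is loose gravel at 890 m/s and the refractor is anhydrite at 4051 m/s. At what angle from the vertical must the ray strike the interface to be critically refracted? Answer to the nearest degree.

At critical incidence the refracted ray runs along the interface (θ₂ = 90°), so sin θ_c = V₁/V₂.
θ_c = arcsin(890/4051) = arcsin 0.2197 = 12.69°.

13°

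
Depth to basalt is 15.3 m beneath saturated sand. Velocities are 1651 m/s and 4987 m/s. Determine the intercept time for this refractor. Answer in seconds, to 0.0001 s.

θ_c = arcsin(V₁/V₂) = arcsin(1651/4987) = 19.33°; cos θ_c = 0.9436.
tᵢ = 2h·cos θ_c / V₁ = 2·15.3·0.9436 / 1651 = 0.01749 s.

0.0175 s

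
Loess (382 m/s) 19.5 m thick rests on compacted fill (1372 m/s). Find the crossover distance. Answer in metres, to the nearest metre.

x_cross = 2h·√((V₂+V₁)/(V₂−V₁)).
(V₂+V₁)/(V₂−V₁) = (1372+382)/(1372−382) = 1.7717; √ = 1.3311.
x_cross = 2·19.5·1.3311 = 51.91 m.

52 m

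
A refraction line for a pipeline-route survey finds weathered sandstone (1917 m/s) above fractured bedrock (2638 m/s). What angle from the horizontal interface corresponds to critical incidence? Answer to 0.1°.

43.4°

Critical incidence: sin θ_c = V₁/V₂ = 1917/2638 = 0.7267.
θ_c = arcsin 0.7267 = 46.61°.
Measured from the interface: 90° − 46.61° = 43.39°.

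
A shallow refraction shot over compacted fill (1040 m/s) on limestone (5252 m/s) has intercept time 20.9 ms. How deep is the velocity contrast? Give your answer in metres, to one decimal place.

θ_c = arcsin(1040/5252) = 11.42°; cos θ_c = 0.9802.
tᵢ = 2h cos θ_c/V₁ ⇒ h = tᵢ·V₁/(2 cos θ_c) = 0.0209·1040/(2·0.9802) = 11.09 m.

11.1 m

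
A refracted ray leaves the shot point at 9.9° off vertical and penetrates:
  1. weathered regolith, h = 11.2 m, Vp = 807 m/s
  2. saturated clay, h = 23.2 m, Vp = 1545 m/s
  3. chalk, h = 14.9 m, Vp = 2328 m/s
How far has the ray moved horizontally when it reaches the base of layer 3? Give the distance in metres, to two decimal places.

18.55 m

Apply Snell's law at each interface; in layer i the horizontal offset is hᵢ·tan θᵢ.
Layer 1: θ = 9.90°; offset = 11.2·tan 9.90° = 1.9547 m.
Layer 2: sin θ = 1545·sin 9.9°/807 = 0.3292, θ = 19.22°; offset = 23.2·tan 19.22° = 8.0871 m.
Layer 3: sin θ = 2328·sin 9.9°/807 = 0.4960, θ = 29.73°; offset = 14.9·tan 29.73° = 8.5105 m.
Total horizontal offset = 18.5524 m.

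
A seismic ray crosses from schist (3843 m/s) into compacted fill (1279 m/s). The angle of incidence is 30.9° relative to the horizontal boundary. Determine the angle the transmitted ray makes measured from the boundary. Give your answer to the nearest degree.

73°

Convert to the normal: θ₁ = 90° − 30.9° = 59.1°.
Snell's law: sin θ₂ = (V₂/V₁)·sin θ₁ = (1279/3843)·sin 59.1° = 0.2856.
θ₂ = sin⁻¹(0.2856) = 16.59° (from vertical).
From the interface: 90° − 16.59° = 73.41°.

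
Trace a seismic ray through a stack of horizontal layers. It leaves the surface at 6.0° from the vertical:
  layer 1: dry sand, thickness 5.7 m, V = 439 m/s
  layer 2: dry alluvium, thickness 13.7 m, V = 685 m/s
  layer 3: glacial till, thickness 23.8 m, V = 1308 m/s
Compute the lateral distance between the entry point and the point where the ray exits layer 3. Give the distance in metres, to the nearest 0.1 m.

10.7 m

p = sin θ₁/V₁ = sin 6.0°/439 = 2.3811e-04 s/m is conserved through the stack.
Layer 1: θ = 6.00°; offset = 5.7·tan 6.00° = 0.599 m.
Layer 2: sin θ = p·685 = 0.1631 → θ = 9.39°; offset = 13.7·tan 9.39° = 2.265 m.
Layer 3: sin θ = p·1308 = 0.3114 → θ = 18.15°; offset = 23.8·tan 18.15° = 7.800 m.
Summing the layer offsets gives 10.664 m.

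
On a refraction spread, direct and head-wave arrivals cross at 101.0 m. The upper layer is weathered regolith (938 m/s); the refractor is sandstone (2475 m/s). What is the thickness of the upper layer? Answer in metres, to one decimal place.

33.9 m

x_cross = 2h·√((V₂+V₁)/(V₂−V₁)) → h = x_cross / (2·√((V₂+V₁)/(V₂−V₁))).
√((V₂+V₁)/(V₂−V₁)) = √((2475+938)/(2475−938)) = 1.4902.
h = 101.0 / (2·1.4902) = 33.89 m.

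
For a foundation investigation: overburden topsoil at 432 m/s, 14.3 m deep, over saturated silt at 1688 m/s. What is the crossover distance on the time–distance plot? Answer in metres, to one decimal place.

θ_c = arcsin(432/1688) = 14.83°, so cos θ_c = 0.9667 and tᵢ = 2h cos θ_c/V₁ = 0.0640 s.
At crossover x/V₁ = x/V₂ + tᵢ ⇒ x = tᵢ/(1/V₁ − 1/V₂) = 0.06400/(2.3148e-03 − 5.9242e-04) = 37.16 m.

37.2 m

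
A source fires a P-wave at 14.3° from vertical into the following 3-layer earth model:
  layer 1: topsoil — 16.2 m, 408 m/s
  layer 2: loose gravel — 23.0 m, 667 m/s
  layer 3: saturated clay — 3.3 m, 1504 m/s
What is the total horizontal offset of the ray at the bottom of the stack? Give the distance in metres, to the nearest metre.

22 m

Ray parameter p = sin 14.3° / 408 m/s = 6.0539e-04 s/m.
Layer 1: θ = 14.30°; offset = 16.2·tan 14.30° = 4.129 m.
Layer 2: sin θ = p·667 = 0.4038 → θ = 23.82°; offset = 23.0·tan 23.82° = 10.152 m.
Layer 3: sin θ = p·1504 = 0.9105 → θ = 65.58°; offset = 3.3·tan 65.58° = 7.267 m.
Total horizontal offset = 21.548 m.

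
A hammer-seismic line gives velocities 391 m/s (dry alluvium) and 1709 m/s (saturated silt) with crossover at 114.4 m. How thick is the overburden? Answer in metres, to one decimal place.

45.3 m

x_cross = 2h·√((V₂+V₁)/(V₂−V₁)) → h = x_cross / (2·√((V₂+V₁)/(V₂−V₁))).
√((V₂+V₁)/(V₂−V₁)) = √((1709+391)/(1709−391)) = 1.2623.
h = 114.4 / (2·1.2623) = 45.32 m.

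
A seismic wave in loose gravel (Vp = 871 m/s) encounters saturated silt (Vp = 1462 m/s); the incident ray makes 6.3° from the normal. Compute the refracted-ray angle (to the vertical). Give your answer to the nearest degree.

sin θ₁/V₁ = sin θ₂/V₂ ⇒ sin θ₂ = 1462·sin 6.3°/871 = 1462·0.1097/871 = 0.1842.
θ₂ = sin⁻¹(0.1842) = 10.61° (from vertical).

11°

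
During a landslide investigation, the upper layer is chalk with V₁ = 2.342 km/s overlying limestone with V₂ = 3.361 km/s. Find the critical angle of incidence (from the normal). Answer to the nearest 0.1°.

44.2°

Critical incidence: sin θ_c = V₁/V₂ = 2.342/3.361 = 0.6968.
θ_c = arcsin 0.6968 = 44.17°.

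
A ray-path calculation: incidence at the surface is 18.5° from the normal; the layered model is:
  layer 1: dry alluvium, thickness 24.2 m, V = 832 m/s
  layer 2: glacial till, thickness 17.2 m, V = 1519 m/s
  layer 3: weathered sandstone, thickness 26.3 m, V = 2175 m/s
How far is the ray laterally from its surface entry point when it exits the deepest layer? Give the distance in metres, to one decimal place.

Ray parameter p = sin 18.5° / 832 m/s = 3.8138e-04 s/m.
Layer 1: θ = 18.50°; offset = 24.2·tan 18.50° = 8.097 m.
Layer 2: sin θ = p·1519 = 0.5793 → θ = 35.40°; offset = 17.2·tan 35.40° = 12.224 m.
Layer 3: sin θ = p·2175 = 0.8295 → θ = 56.05°; offset = 26.3·tan 56.05° = 39.060 m.
Summing the layer offsets gives 59.381 m.

59.4 m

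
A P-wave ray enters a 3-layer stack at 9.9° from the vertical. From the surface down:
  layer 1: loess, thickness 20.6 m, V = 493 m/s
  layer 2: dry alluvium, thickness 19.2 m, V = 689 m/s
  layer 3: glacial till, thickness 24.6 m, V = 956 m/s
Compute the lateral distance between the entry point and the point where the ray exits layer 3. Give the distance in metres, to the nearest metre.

17 m

p = sin θ₁/V₁ = sin 9.9°/493 = 3.4874e-04 s/m is conserved through the stack.
Layer 1: θ = 9.90°; offset = 20.6·tan 9.90° = 3.595 m.
Layer 2: sin θ = p·689 = 0.2403 → θ = 13.90°; offset = 19.2·tan 13.90° = 4.753 m.
Layer 3: sin θ = p·956 = 0.3334 → θ = 19.48°; offset = 24.6·tan 19.48° = 8.699 m.
Summing the layer offsets gives 17.047 m.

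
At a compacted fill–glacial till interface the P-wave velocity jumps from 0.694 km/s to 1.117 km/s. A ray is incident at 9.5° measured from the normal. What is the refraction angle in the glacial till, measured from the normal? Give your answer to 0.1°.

sin θ₁/V₁ = sin θ₂/V₂ ⇒ sin θ₂ = 1.117·sin 9.5°/0.694 = 1.117·0.1650/0.694 = 0.2656.
θ₂ = sin⁻¹(0.2656) = 15.41° (from vertical).

15.4°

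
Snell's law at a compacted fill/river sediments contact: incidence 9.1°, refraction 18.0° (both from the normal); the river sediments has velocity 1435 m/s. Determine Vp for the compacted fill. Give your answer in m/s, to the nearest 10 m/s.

730 m/s

sin 9.1° = 0.1582; sin 18.0° = 0.3090.
V₁ = V₂·(sin θ₁/sin θ₂) = 1435·(0.1582/0.3090) = 734.45 m/s.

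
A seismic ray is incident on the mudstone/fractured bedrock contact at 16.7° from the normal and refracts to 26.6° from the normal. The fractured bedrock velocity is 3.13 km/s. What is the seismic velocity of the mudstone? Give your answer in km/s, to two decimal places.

2.01 km/s

Snell's law: sin 16.7°/V₁ = sin 26.6°/V₂.
V₁ = V₂·sin 16.7°/sin 26.6° = 3.13 × 0.6418 = 2.01 km/s.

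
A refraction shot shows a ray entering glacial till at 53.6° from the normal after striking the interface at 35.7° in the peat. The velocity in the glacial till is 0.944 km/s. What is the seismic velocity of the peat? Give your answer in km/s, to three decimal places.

sin 35.7° = 0.5835; sin 53.6° = 0.8049.
V₁ = V₂·(sin θ₁/sin θ₂) = 0.944·(0.5835/0.8049) = 0.684 km/s.

0.684 km/s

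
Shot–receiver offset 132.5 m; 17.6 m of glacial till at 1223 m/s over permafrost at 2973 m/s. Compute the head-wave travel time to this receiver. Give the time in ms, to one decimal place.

t = x/V₂ + 2h·√(V₂²−V₁²)/(V₁V₂).
√(V₂²−V₁²) = √(2973²−1223²) = 2709.8 m/s; delay term = 2·17.6·2709.8/(1223·2973) = 0.02623 s.
t = 132.5/2973 + 0.02623 = 0.07080 s.

70.8 ms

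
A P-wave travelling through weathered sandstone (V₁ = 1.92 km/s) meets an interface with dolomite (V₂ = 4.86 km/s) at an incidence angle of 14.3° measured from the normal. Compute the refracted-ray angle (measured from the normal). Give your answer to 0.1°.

Snell's law: sin θ₂ = (V₂/V₁)·sin θ₁ = (4.86/1.92)·sin 14.3° = 0.6252.
θ₂ = sin⁻¹(0.6252) = 38.70° (from vertical).

38.7°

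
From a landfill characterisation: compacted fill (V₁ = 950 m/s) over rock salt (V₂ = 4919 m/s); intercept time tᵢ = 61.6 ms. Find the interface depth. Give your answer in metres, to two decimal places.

θ_c = arcsin(950/4919) = 11.14°; cos θ_c = 0.9812.
tᵢ = 2h cos θ_c/V₁ ⇒ h = tᵢ·V₁/(2 cos θ_c) = 0.0616·950/(2·0.9812) = 29.82 m.

29.82 m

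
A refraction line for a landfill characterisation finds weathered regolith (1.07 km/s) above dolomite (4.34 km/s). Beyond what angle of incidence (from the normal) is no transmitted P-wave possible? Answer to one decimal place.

Critical incidence: sin θ_c = V₁/V₂ = 1.07/4.34 = 0.2465.
θ_c = arcsin 0.2465 = 14.27°.

14.3°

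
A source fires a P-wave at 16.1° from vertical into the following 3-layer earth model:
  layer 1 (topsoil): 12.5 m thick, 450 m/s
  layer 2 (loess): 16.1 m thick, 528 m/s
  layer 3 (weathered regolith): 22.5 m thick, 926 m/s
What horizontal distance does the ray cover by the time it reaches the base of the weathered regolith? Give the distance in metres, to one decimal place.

Apply Snell's law at each interface; in layer i the horizontal offset is hᵢ·tan θᵢ.
Layer 1: θ = 16.10°; offset = 12.5·tan 16.10° = 3.608 m.
Layer 2: sin θ = 528·sin 16.1°/450 = 0.3254, θ = 18.99°; offset = 16.1·tan 18.99° = 5.540 m.
Layer 3: sin θ = 926·sin 16.1°/450 = 0.5707, θ = 34.80°; offset = 22.5·tan 34.80° = 15.635 m.
Total horizontal offset = 24.783 m.

24.8 m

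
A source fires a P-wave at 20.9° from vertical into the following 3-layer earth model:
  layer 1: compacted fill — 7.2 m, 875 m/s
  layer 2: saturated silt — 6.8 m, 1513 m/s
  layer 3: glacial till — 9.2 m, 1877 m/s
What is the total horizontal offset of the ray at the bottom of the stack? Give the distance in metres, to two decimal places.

Ray parameter p = sin 20.9° / 875 m/s = 4.0770e-04 s/m.
Layer 1: θ = 20.90°; offset = 7.2·tan 20.90° = 2.7494 m.
Layer 2: sin θ = p·1513 = 0.6169 → θ = 38.09°; offset = 6.8·tan 38.09° = 5.3293 m.
Layer 3: sin θ = p·1877 = 0.7653 → θ = 49.93°; offset = 9.2·tan 49.93° = 10.9368 m.
Summing the layer offsets gives 19.0155 m.

19.02 m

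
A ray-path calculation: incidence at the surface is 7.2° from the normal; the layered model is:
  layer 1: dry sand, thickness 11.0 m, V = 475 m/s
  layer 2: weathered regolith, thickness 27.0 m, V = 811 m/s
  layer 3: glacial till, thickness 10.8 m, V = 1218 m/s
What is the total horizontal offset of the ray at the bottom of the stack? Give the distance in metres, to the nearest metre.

11 m

Apply Snell's law at each interface; in layer i the horizontal offset is hᵢ·tan θᵢ.
Layer 1: θ = 7.20°; offset = 11.0·tan 7.20° = 1.390 m.
Layer 2: sin θ = 811·sin 7.2°/475 = 0.2140, θ = 12.36°; offset = 27.0·tan 12.36° = 5.915 m.
Layer 3: sin θ = 1218·sin 7.2°/475 = 0.3214, θ = 18.75°; offset = 10.8·tan 18.75° = 3.665 m.
Σ offsets = 10.970 m.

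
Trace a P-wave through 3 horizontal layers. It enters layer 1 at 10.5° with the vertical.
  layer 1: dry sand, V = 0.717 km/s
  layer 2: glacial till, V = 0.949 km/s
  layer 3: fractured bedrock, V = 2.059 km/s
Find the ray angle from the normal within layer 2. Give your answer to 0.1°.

14.0°

Snell's law across each interface conserves sin θ / V, so sin θ_2 = V_2·sin θ₁/V₁.
sin θ_2 = 0.949 × sin 10.5° / 0.717 = 0.2412.
θ_2 = arcsin 0.2412 = 13.96°.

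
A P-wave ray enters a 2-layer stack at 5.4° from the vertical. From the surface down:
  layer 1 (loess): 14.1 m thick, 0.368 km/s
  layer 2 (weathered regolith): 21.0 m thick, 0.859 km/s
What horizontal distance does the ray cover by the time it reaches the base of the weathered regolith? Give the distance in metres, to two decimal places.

Apply Snell's law at each interface; in layer i the horizontal offset is hᵢ·tan θᵢ.
Layer 1: θ = 5.40°; offset = 14.1·tan 5.40° = 1.3328 m.
Layer 2: sin θ = 0.859·sin 5.4°/0.368 = 0.2197, θ = 12.69°; offset = 21.0·tan 12.69° = 4.7286 m.
Σ offsets = 6.0614 m.

6.06 m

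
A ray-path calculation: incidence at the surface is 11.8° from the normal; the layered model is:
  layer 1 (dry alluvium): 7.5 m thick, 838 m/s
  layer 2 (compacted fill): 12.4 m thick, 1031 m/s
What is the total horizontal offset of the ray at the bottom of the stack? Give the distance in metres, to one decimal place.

4.8 m

p = sin θ₁/V₁ = sin 11.8°/838 = 2.4403e-04 s/m is conserved through the stack.
Layer 1: θ = 11.80°; offset = 7.5·tan 11.80° = 1.567 m.
Layer 2: sin θ = p·1031 = 0.2516 → θ = 14.57°; offset = 12.4·tan 14.57° = 3.223 m.
Total horizontal offset = 4.790 m.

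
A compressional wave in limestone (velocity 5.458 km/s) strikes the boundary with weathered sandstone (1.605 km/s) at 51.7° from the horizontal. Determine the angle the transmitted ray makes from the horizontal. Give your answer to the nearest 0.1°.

79.5°

Angle from the normal: 90° − 51.7° = 38.3°.
Snell's law: sin θ₂ = (V₂/V₁)·sin θ₁ = (1.605/5.458)·sin 38.3° = 0.1823.
θ₂ = sin⁻¹(0.1823) = 10.50° (from vertical).
From the interface: 90° − 10.50° = 79.50°.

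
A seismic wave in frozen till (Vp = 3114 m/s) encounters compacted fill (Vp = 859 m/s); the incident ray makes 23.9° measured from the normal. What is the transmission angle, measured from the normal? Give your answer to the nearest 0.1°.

Snell's law: sin θ₂ = (V₂/V₁)·sin θ₁ = (859/3114)·sin 23.9° = 0.1118.
θ₂ = sin⁻¹(0.1118) = 6.42° (from vertical).

6.4°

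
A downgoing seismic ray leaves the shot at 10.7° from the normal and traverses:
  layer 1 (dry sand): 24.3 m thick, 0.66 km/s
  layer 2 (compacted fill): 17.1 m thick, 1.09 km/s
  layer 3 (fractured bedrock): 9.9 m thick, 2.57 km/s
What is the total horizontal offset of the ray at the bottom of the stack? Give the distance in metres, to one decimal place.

p = sin θ₁/V₁ = sin 10.7°/0.66 = 2.8131e-01 s/km is conserved through the stack.
Layer 1: θ = 10.70°; offset = 24.3·tan 10.70° = 4.592 m.
Layer 2: sin θ = p·1.09 = 0.3066 → θ = 17.86°; offset = 17.1·tan 17.86° = 5.509 m.
Layer 3: sin θ = p·2.57 = 0.7230 → θ = 46.30°; offset = 9.9·tan 46.30° = 10.360 m.
Σ offsets = 20.460 m.

20.5 m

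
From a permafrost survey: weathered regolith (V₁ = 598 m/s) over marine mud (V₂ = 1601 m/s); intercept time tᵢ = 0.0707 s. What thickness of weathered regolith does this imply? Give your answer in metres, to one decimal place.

h = tᵢ·V₁·V₂ / (2·√(V₂²−V₁²)).
√(V₂²−V₁²) = √(1601² − 598²) = 1485.1 m/s.
h = 0.0707 s × 598 × 1601 / (2 × 1485.1) = 22.79 m.

22.8 m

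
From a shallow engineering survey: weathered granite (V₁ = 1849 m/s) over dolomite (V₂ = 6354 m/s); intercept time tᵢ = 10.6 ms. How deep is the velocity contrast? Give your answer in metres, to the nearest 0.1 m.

10.2 m

θ_c = arcsin(1849/6354) = 16.92°; cos θ_c = 0.9567.
tᵢ = 2h cos θ_c/V₁ ⇒ h = tᵢ·V₁/(2 cos θ_c) = 0.0106·1849/(2·0.9567) = 10.24 m.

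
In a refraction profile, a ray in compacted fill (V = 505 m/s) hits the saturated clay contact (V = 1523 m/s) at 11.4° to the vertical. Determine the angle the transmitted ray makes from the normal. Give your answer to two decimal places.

36.59°

Snell's law: sin θ₂ = (V₂/V₁)·sin θ₁ = (1523/505)·sin 11.4° = 0.5961.
θ₂ = sin⁻¹(0.5961) = 36.59° (from vertical).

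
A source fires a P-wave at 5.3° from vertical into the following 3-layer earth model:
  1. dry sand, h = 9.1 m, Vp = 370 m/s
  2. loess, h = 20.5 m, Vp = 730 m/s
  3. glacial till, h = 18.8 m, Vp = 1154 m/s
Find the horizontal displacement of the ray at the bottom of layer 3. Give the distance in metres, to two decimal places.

Ray parameter p = sin 5.3° / 370 m/s = 2.4965e-04 s/m.
Layer 1: θ = 5.30°; offset = 9.1·tan 5.30° = 0.8442 m.
Layer 2: sin θ = p·730 = 0.1822 → θ = 10.50°; offset = 20.5·tan 10.50° = 3.7996 m.
Layer 3: sin θ = p·1154 = 0.2881 → θ = 16.74°; offset = 18.8·tan 16.74° = 5.6560 m.
Summing the layer offsets gives 10.2998 m.

10.30 m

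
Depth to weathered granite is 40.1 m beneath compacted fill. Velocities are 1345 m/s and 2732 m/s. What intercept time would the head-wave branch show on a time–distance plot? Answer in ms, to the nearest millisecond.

tᵢ = 2h·√(V₂²−V₁²)/(V₁V₂).
√(V₂²−V₁²) = √(2732²−1345²) = 2378.0 m/s.
tᵢ = 2·40.1·2378.0/(1345·2732) = 0.05190 s.

52 ms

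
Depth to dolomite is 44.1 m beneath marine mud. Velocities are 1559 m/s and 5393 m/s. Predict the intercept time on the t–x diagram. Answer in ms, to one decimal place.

θ_c = arcsin(V₁/V₂) = arcsin(1559/5393) = 16.80°; cos θ_c = 0.9573.
tᵢ = 2h·cos θ_c / V₁ = 2·44.1·0.9573 / 1559 = 0.05416 s.

54.2 ms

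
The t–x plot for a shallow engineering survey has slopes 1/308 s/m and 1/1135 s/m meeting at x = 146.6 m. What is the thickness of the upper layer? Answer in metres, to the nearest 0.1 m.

55.5 m

x_cross = 2h·√((V₂+V₁)/(V₂−V₁)) → h = x_cross / (2·√((V₂+V₁)/(V₂−V₁))).
√((V₂+V₁)/(V₂−V₁)) = √((1135+308)/(1135−308)) = 1.3209.
h = 146.6 / (2·1.3209) = 55.49 m.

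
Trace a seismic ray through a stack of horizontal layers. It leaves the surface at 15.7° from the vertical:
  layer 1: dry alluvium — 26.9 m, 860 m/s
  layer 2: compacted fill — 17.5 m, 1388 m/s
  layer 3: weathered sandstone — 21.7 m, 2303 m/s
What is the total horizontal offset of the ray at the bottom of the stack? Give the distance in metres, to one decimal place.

38.9 m

Apply Snell's law at each interface; in layer i the horizontal offset is hᵢ·tan θᵢ.
Layer 1: θ = 15.70°; offset = 26.9·tan 15.70° = 7.561 m.
Layer 2: sin θ = 1388·sin 15.7°/860 = 0.4367, θ = 25.90°; offset = 17.5·tan 25.90° = 8.496 m.
Layer 3: sin θ = 2303·sin 15.7°/860 = 0.7246, θ = 46.44°; offset = 21.7·tan 46.44° = 22.818 m.
Σ offsets = 38.876 m.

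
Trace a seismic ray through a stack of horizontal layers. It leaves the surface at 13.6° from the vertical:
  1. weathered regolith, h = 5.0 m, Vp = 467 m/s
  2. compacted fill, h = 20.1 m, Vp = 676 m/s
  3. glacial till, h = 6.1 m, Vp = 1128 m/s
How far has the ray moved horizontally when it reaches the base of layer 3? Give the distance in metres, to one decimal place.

12.7 m

Ray parameter p = sin 13.6° / 467 m/s = 5.0352e-04 s/m.
Layer 1: θ = 13.60°; offset = 5.0·tan 13.60° = 1.210 m.
Layer 2: sin θ = p·676 = 0.3404 → θ = 19.90°; offset = 20.1·tan 19.90° = 7.276 m.
Layer 3: sin θ = p·1128 = 0.5680 → θ = 34.61°; offset = 6.1·tan 34.61° = 4.209 m.
Σ offsets = 12.695 m.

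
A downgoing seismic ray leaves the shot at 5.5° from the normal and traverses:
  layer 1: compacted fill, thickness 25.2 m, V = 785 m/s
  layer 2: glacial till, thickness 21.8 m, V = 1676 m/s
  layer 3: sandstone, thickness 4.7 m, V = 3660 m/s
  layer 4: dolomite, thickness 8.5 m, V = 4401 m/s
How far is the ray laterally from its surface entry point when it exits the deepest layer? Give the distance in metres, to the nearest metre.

Apply Snell's law at each interface; in layer i the horizontal offset is hᵢ·tan θᵢ.
Layer 1: θ = 5.50°; offset = 25.2·tan 5.50° = 2.426 m.
Layer 2: sin θ = 1676·sin 5.5°/785 = 0.2046, θ = 11.81°; offset = 21.8·tan 11.81° = 4.557 m.
Layer 3: sin θ = 3660·sin 5.5°/785 = 0.4469, θ = 26.54°; offset = 4.7·tan 26.54° = 2.348 m.
Layer 4: sin θ = 4401·sin 5.5°/785 = 0.5373, θ = 32.50°; offset = 8.5·tan 32.50° = 5.416 m.
Summing the layer offsets gives 14.747 m.

15 m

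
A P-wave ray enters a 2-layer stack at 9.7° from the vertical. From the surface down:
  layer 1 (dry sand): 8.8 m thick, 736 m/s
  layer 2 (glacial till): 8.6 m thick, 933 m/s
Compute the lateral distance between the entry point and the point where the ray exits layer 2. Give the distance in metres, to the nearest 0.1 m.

3.4 m

p = sin θ₁/V₁ = sin 9.7°/736 = 2.2893e-04 s/m is conserved through the stack.
Layer 1: θ = 9.70°; offset = 8.8·tan 9.70° = 1.504 m.
Layer 2: sin θ = p·933 = 0.2136 → θ = 12.33°; offset = 8.6·tan 12.33° = 1.880 m.
Total horizontal offset = 3.384 m.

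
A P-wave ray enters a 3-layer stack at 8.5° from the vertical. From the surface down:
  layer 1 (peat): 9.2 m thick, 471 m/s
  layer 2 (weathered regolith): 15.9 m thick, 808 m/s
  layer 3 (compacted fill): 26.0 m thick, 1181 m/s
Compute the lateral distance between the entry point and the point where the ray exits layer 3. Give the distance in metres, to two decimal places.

15.92 m

Apply Snell's law at each interface; in layer i the horizontal offset is hᵢ·tan θᵢ.
Layer 1: θ = 8.50°; offset = 9.2·tan 8.50° = 1.3749 m.
Layer 2: sin θ = 808·sin 8.5°/471 = 0.2536, θ = 14.69°; offset = 15.9·tan 14.69° = 4.1679 m.
Layer 3: sin θ = 1181·sin 8.5°/471 = 0.3706, θ = 21.75°; offset = 26.0·tan 21.75° = 10.3750 m.
Summing the layer offsets gives 15.9179 m.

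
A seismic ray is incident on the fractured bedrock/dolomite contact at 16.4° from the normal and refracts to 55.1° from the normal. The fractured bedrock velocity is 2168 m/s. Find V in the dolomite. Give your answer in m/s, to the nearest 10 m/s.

6300 m/s

sin 16.4° = 0.2823; sin 55.1° = 0.8202.
V₂ = V₁·(sin θ₂/sin θ₁) = 2168·(0.8202/0.2823) = 6297.66 m/s.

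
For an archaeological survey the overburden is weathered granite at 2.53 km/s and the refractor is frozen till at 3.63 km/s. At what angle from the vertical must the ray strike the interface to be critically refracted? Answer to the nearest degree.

44°

At critical incidence the refracted ray runs along the interface (θ₂ = 90°), so sin θ_c = V₁/V₂.
θ_c = arcsin(2.53/3.63) = arcsin 0.6970 = 44.18°.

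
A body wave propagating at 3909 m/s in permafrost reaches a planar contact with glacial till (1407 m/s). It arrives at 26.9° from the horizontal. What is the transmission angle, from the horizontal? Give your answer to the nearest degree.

Convert to the normal: θ₁ = 90° − 26.9° = 63.1°.
sin θ₁/V₁ = sin θ₂/V₂ ⇒ sin θ₂ = 1407·sin 63.1°/3909 = 1407·0.8918/3909 = 0.3210.
θ₂ = arcsin 0.3210 = 18.72° from the normal.
From the interface: 90° − 18.72° = 71.28°.

71°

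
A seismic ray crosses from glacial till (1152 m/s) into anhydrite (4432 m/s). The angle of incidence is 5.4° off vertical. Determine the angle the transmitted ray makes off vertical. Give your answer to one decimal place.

sin θ₁/V₁ = sin θ₂/V₂ ⇒ sin θ₂ = 4432·sin 5.4°/1152 = 4432·0.0941/1152 = 0.3621.
θ₂ = arcsin 0.3621 = 21.23° from the normal.

21.2°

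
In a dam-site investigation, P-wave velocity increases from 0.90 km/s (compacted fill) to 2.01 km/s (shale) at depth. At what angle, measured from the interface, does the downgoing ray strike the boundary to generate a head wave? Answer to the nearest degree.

63°

At critical incidence the refracted ray runs along the interface (θ₂ = 90°), so sin θ_c = V₁/V₂.
θ_c = arcsin(0.90/2.01) = arcsin 0.4478 = 26.60°.
Measured from the interface: 90° − 26.60° = 63.40°.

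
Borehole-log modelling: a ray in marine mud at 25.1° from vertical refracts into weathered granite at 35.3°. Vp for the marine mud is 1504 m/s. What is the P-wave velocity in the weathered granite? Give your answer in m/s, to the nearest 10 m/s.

sin 25.1° = 0.4242; sin 35.3° = 0.5779.
V₂ = V₁·(sin θ₂/sin θ₁) = 1504·(0.5779/0.4242) = 2048.80 m/s.

2050 m/s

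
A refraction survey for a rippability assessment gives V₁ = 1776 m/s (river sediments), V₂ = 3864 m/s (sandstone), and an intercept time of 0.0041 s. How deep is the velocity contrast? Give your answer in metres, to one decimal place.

4.1 m

h = tᵢ·V₁·V₂ / (2·√(V₂²−V₁²)).
√(V₂²−V₁²) = √(3864² − 1776²) = 3431.7 m/s.
h = 0.0041 s × 1776 × 3864 / (2 × 3431.7) = 4.10 m.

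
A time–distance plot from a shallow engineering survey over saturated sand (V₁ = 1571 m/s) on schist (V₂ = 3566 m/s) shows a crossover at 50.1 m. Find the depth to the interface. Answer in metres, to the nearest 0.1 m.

h = (x_cross/2)·√((V₂−V₁)/(V₂+V₁)).
(V₂−V₁)/(V₂+V₁) = (3566−1571)/(3566+1571) = 0.3884; √ = 0.6232.
h = (50.1/2)·0.6232 = 15.61 m.

15.6 m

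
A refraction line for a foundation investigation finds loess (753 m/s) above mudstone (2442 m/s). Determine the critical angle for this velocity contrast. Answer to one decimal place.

At critical incidence the refracted ray runs along the interface (θ₂ = 90°), so sin θ_c = V₁/V₂.
θ_c = arcsin(753/2442) = arcsin 0.3084 = 17.96°.

18.0°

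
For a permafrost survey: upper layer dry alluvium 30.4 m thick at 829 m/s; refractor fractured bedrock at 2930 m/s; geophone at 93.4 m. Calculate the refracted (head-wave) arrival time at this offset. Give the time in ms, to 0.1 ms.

t = x/V₂ + 2h·√(V₂²−V₁²)/(V₁V₂).
√(V₂²−V₁²) = √(2930²−829²) = 2810.3 m/s; delay term = 2·30.4·2810.3/(829·2930) = 0.07034 s.
t = 93.4/2930 + 0.07034 = 0.10222 s.

102.2 ms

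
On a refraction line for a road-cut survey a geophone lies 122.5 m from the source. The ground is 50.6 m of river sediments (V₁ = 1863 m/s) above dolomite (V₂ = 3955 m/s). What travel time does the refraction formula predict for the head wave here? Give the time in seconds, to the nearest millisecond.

θ_c = arcsin(V₁/V₂) = arcsin(1863/3955) = 28.10°, cos θ_c = 0.8821.
Intercept time tᵢ = 2h cos θ_c / V₁ = 2·50.6·0.8821/1863 = 0.04792 s.
t = x/V₂ + tᵢ = 122.5/3955 + 0.04792 = 0.07889 s.

0.079 s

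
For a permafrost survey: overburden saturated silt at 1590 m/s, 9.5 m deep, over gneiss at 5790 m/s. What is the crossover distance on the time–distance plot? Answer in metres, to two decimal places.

θ_c = arcsin(1590/5790) = 15.94°, so cos θ_c = 0.9616 and tᵢ = 2h cos θ_c/V₁ = 0.0115 s.
At crossover x/V₁ = x/V₂ + tᵢ ⇒ x = tᵢ/(1/V₁ − 1/V₂) = 0.01149/(6.2893e-04 − 1.7271e-04) = 25.19 m.

25.19 m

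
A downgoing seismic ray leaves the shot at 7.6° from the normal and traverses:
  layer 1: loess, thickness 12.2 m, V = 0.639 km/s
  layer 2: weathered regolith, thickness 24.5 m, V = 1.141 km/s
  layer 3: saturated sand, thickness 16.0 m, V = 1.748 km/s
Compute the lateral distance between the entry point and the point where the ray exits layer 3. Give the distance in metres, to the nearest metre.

14 m

p = sin θ₁/V₁ = sin 7.6°/0.639 = 2.0697e-01 s/km is conserved through the stack.
Layer 1: θ = 7.60°; offset = 12.2·tan 7.60° = 1.628 m.
Layer 2: sin θ = p·1.141 = 0.2362 → θ = 13.66°; offset = 24.5·tan 13.66° = 5.954 m.
Layer 3: sin θ = p·1.748 = 0.3618 → θ = 21.21°; offset = 16.0·tan 21.21° = 6.209 m.
Σ offsets = 13.791 m.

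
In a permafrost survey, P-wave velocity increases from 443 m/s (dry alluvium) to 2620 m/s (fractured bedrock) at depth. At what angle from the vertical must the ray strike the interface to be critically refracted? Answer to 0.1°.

Critical incidence: sin θ_c = V₁/V₂ = 443/2620 = 0.1691.
θ_c = arcsin 0.1691 = 9.73°.

9.7°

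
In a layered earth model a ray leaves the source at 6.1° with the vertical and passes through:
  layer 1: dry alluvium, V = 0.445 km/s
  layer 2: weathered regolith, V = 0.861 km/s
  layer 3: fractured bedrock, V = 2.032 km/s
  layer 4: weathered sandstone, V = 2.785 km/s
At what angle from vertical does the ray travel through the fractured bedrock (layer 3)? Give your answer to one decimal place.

29.0°

Ray parameter p = sin 6.1° / 0.445 = 2.3880e-01 s/km.
sin θ_3 = p·V_3 = 2.3880e-01 × 2.032 = 0.4852.
θ_3 = arcsin 0.4852 = 29.03°.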